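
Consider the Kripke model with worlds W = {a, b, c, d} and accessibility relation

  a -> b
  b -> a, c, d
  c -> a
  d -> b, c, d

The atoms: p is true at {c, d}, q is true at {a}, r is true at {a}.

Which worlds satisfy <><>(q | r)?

{a, b, d}

a: successors {b}; <>(q | r) there: b:T. ✓
b: successors {a, c, d}; <>(q | r) there: a:F, c:T, d:F. ✓
c: successors {a}; <>(q | r) there: a:F. ✗
d: successors {b, c, d}; <>(q | r) there: b:T, c:T, d:F. ✓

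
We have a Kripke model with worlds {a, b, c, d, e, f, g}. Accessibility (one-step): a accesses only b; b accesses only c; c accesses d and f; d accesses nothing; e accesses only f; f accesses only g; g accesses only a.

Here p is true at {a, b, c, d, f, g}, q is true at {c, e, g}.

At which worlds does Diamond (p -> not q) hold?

a: successors {b}; p -> not q there: b:T. ✓
b: successors {c}; p -> not q there: c:F. ✗
c: successors {d, f}; p -> not q there: d:T, f:T. ✓
d: no successors, so Diamond (p -> not q) fails. ✗
e: successors {f}; p -> not q there: f:T. ✓
f: successors {g}; p -> not q there: g:F. ✗
g: successors {a}; p -> not q there: a:T. ✓

{a, c, e, g}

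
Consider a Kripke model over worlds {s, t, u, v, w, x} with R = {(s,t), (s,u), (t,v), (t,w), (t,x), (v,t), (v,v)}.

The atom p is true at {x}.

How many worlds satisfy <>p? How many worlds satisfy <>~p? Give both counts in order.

1 and 3

For <>p:
s: successors {t, u}; p there: t:F, u:F. ✗
t: successors {v, w, x}; p there: v:F, w:F, x:T. ✓
u: no successors, so <>p fails. ✗
v: successors {t, v}; p there: t:F, v:F. ✗
w: no successors, so <>p fails. ✗
x: no successors, so <>p fails. ✗
— 1 world.
For <>~p:
s: successors {t, u}; ~p there: t:T, u:T. ✓
t: successors {v, w, x}; ~p there: v:T, w:T, x:F. ✓
u: no successors, so <>~p fails. ✗
v: successors {t, v}; ~p there: t:T, v:T. ✓
w: no successors, so <>~p fails. ✗
x: no successors, so <>~p fails. ✗
— 3 worlds.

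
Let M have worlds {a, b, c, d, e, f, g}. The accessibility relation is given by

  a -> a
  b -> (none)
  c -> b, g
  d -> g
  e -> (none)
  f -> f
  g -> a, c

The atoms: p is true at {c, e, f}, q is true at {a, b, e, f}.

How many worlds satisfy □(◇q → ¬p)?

5

a: successors {a}; ◇q → ¬p there: a:T. ✓
b: no successors, so □(◇q → ¬p) holds vacuously. ✓
c: successors {b, g}; ◇q → ¬p there: b:T, g:T. ✓
d: successors {g}; ◇q → ¬p there: g:T. ✓
e: no successors, so □(◇q → ¬p) holds vacuously. ✓
f: successors {f}; ◇q → ¬p there: f:F. ✗
g: successors {a, c}; ◇q → ¬p there: a:T, c:F. ✗
Satisfying worlds: {a, b, c, d, e}.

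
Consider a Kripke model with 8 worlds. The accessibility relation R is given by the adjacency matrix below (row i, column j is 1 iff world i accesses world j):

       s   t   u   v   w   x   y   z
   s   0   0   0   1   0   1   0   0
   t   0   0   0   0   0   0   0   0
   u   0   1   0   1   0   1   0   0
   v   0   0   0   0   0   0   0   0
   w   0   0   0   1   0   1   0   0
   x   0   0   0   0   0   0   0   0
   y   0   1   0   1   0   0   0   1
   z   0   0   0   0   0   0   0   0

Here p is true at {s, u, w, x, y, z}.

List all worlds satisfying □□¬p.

{s, t, u, v, w, x, y, z}

s: successors {v, x}; □¬p there: v:T, x:T. ✓
t: no successors, so □□¬p holds vacuously. ✓
u: successors {t, v, x}; □¬p there: t:T, v:T, x:T. ✓
v: no successors, so □□¬p holds vacuously. ✓
w: successors {v, x}; □¬p there: v:T, x:T. ✓
x: no successors, so □□¬p holds vacuously. ✓
y: successors {t, v, z}; □¬p there: t:T, v:T, z:T. ✓
z: no successors, so □□¬p holds vacuously. ✓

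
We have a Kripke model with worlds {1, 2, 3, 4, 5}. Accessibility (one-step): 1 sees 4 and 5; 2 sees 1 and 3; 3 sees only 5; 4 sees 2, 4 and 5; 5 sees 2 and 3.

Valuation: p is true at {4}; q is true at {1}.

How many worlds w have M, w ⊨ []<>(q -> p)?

5

1: successors {4, 5}; <>(q -> p) there: 4:T, 5:T. ✓
2: successors {1, 3}; <>(q -> p) there: 1:T, 3:T. ✓
3: successors {5}; <>(q -> p) there: 5:T. ✓
4: successors {2, 4, 5}; <>(q -> p) there: 2:T, 4:T, 5:T. ✓
5: successors {2, 3}; <>(q -> p) there: 2:T, 3:T. ✓
Satisfying worlds: {1, 2, 3, 4, 5}.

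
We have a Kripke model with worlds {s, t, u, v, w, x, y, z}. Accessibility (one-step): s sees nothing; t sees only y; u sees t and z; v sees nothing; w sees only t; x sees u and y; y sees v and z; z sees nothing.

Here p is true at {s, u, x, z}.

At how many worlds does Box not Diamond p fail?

s: no successors, so Box not Diamond p holds vacuously. ✓
t: successors {y}; not Diamond p there: y:F. ✗
u: successors {t, z}; not Diamond p there: t:T, z:T. ✓
v: no successors, so Box not Diamond p holds vacuously. ✓
w: successors {t}; not Diamond p there: t:T. ✓
x: successors {u, y}; not Diamond p there: u:F, y:F. ✗
y: successors {v, z}; not Diamond p there: v:T, z:T. ✓
z: no successors, so Box not Diamond p holds vacuously. ✓
Satisfying worlds: {s, u, v, w, y, z}.
So Box not Diamond p fails at the other 2 worlds.

2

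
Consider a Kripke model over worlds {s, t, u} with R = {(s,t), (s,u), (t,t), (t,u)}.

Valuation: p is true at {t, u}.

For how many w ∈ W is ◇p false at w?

s: successors {t, u}; p there: t:T, u:T. ✓
t: successors {t, u}; p there: t:T, u:T. ✓
u: no successors, so ◇p fails. ✗
Satisfying worlds: {s, t}.
So ◇p fails at the other 1 world.

1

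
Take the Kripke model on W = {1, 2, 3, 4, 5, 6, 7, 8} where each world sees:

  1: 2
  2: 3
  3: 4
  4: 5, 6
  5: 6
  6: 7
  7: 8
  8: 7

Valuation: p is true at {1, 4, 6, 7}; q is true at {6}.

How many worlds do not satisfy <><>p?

3

1: successors {2}; <>p there: 2:F. ✗
2: successors {3}; <>p there: 3:T. ✓
3: successors {4}; <>p there: 4:T. ✓
4: successors {5, 6}; <>p there: 5:T, 6:T. ✓
5: successors {6}; <>p there: 6:T. ✓
6: successors {7}; <>p there: 7:F. ✗
7: successors {8}; <>p there: 8:T. ✓
8: successors {7}; <>p there: 7:F. ✗
Satisfying worlds: {2, 3, 4, 5, 7}.
So <><>p fails at the other 3 worlds.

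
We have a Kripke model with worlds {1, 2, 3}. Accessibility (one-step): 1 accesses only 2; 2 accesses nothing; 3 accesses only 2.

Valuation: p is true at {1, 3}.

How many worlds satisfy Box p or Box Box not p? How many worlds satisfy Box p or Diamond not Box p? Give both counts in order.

For Box p or Box Box not p:
1: Box p is F, Box Box not p is T. ✓
2: Box p is T, Box Box not p is T. ✓
3: Box p is F, Box Box not p is T. ✓
— 3 worlds.
For Box p or Diamond not Box p:
1: Box p is F, Diamond not Box p is F. ✗
2: Box p is T, Diamond not Box p is F. ✓
3: Box p is F, Diamond not Box p is F. ✗
— 1 world.

3 and 1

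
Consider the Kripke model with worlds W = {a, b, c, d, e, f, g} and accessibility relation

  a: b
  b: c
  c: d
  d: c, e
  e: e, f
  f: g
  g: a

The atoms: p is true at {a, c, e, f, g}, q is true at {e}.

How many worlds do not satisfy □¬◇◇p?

5

a: successors {b}; ¬◇◇p there: b:T. ✓
b: successors {c}; ¬◇◇p there: c:F. ✗
c: successors {d}; ¬◇◇p there: d:F. ✗
d: successors {c, e}; ¬◇◇p there: c:F, e:F. ✗
e: successors {e, f}; ¬◇◇p there: e:F, f:F. ✗
f: successors {g}; ¬◇◇p there: g:T. ✓
g: successors {a}; ¬◇◇p there: a:F. ✗
Satisfying worlds: {a, f}.
So □¬◇◇p fails at the other 5 worlds.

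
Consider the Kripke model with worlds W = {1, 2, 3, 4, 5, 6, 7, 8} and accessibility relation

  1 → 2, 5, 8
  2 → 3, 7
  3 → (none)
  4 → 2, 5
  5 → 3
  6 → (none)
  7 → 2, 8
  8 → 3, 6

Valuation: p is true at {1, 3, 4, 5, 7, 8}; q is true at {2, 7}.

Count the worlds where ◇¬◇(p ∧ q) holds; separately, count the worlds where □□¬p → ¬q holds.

6 and 8

For ◇¬◇(p ∧ q):
1: successors {2, 5, 8}; ¬◇(p ∧ q) there: 2:F, 5:T, 8:T. ✓
2: successors {3, 7}; ¬◇(p ∧ q) there: 3:T, 7:T. ✓
3: no successors, so ◇¬◇(p ∧ q) fails. ✗
4: successors {2, 5}; ¬◇(p ∧ q) there: 2:F, 5:T. ✓
5: successors {3}; ¬◇(p ∧ q) there: 3:T. ✓
6: no successors, so ◇¬◇(p ∧ q) fails. ✗
7: successors {2, 8}; ¬◇(p ∧ q) there: 2:F, 8:T. ✓
8: successors {3, 6}; ¬◇(p ∧ q) there: 3:T, 6:T. ✓
— 6 worlds.
For □□¬p → ¬q:
1: □□¬p is F, ¬q is T. ✓
2: □□¬p is F, ¬q is F. ✓
3: □□¬p is T, ¬q is T. ✓
4: □□¬p is F, ¬q is T. ✓
5: □□¬p is T, ¬q is T. ✓
6: □□¬p is T, ¬q is T. ✓
7: □□¬p is F, ¬q is F. ✓
8: □□¬p is T, ¬q is T. ✓
— 8 worlds.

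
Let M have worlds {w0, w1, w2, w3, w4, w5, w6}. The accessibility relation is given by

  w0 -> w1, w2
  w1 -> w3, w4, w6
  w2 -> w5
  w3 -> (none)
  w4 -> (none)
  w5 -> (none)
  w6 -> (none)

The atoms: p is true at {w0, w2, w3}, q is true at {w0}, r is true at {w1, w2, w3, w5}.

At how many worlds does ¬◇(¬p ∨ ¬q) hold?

4

w0: ◇(¬p ∨ ¬q) is T. ✗
w1: ◇(¬p ∨ ¬q) is T. ✗
w2: ◇(¬p ∨ ¬q) is T. ✗
w3: ◇(¬p ∨ ¬q) is F. ✓
w4: ◇(¬p ∨ ¬q) is F. ✓
w5: ◇(¬p ∨ ¬q) is F. ✓
w6: ◇(¬p ∨ ¬q) is F. ✓
Satisfying worlds: {w3, w4, w5, w6}.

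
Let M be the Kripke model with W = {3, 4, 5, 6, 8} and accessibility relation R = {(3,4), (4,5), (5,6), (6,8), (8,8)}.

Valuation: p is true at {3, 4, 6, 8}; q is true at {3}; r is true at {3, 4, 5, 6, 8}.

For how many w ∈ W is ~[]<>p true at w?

3: []<>p is F. ✓
4: []<>p is T. ✗
5: []<>p is T. ✗
6: []<>p is T. ✗
8: []<>p is T. ✗
Satisfying worlds: {3}.

1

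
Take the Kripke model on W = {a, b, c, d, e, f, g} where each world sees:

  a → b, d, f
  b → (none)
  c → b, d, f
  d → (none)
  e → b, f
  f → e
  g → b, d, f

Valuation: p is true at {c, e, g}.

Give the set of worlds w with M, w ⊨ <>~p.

a: successors {b, d, f}; ~p there: b:T, d:T, f:T. ✓
b: no successors, so <>~p fails. ✗
c: successors {b, d, f}; ~p there: b:T, d:T, f:T. ✓
d: no successors, so <>~p fails. ✗
e: successors {b, f}; ~p there: b:T, f:T. ✓
f: successors {e}; ~p there: e:F. ✗
g: successors {b, d, f}; ~p there: b:T, d:T, f:T. ✓

{a, c, e, g}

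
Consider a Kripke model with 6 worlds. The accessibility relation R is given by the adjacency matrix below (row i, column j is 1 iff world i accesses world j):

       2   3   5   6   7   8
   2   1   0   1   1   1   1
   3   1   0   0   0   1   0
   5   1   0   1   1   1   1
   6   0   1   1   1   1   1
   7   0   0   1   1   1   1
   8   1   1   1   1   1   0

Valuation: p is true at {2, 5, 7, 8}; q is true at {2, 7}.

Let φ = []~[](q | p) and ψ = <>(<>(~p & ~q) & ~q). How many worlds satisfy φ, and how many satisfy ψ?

4 and 5

For []~[](q | p):
2: successors {2, 5, 6, 7, 8}; ~[](q | p) there: 2:T, 5:T, 6:T, 7:T, 8:T. ✓
3: successors {2, 7}; ~[](q | p) there: 2:T, 7:T. ✓
5: successors {2, 5, 6, 7, 8}; ~[](q | p) there: 2:T, 5:T, 6:T, 7:T, 8:T. ✓
6: successors {3, 5, 6, 7, 8}; ~[](q | p) there: 3:F, 5:T, 6:T, 7:T, 8:T. ✗
7: successors {5, 6, 7, 8}; ~[](q | p) there: 5:T, 6:T, 7:T, 8:T. ✓
8: successors {2, 3, 5, 6, 7}; ~[](q | p) there: 2:T, 3:F, 5:T, 6:T, 7:T. ✗
— 4 worlds.
For <>(<>(~p & ~q) & ~q):
2: successors {2, 5, 6, 7, 8}; <>(~p & ~q) & ~q there: 2:F, 5:T, 6:T, 7:F, 8:T. ✓
3: successors {2, 7}; <>(~p & ~q) & ~q there: 2:F, 7:F. ✗
5: successors {2, 5, 6, 7, 8}; <>(~p & ~q) & ~q there: 2:F, 5:T, 6:T, 7:F, 8:T. ✓
6: successors {3, 5, 6, 7, 8}; <>(~p & ~q) & ~q there: 3:F, 5:T, 6:T, 7:F, 8:T. ✓
7: successors {5, 6, 7, 8}; <>(~p & ~q) & ~q there: 5:T, 6:T, 7:F, 8:T. ✓
8: successors {2, 3, 5, 6, 7}; <>(~p & ~q) & ~q there: 2:F, 3:F, 5:T, 6:T, 7:F. ✓
— 5 worlds.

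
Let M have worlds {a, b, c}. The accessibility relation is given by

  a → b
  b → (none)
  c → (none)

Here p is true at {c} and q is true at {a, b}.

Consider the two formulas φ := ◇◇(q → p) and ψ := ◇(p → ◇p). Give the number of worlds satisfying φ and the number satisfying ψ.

For ◇◇(q → p):
a: successors {b}; ◇(q → p) there: b:F. ✗
b: no successors, so ◇◇(q → p) fails. ✗
c: no successors, so ◇◇(q → p) fails. ✗
— 0 worlds.
For ◇(p → ◇p):
a: successors {b}; p → ◇p there: b:T. ✓
b: no successors, so ◇(p → ◇p) fails. ✗
c: no successors, so ◇(p → ◇p) fails. ✗
— 1 world.

0 and 1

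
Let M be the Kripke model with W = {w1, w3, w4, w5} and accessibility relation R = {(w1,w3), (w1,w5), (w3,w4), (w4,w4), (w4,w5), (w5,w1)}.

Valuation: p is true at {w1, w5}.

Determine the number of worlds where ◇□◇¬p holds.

2

w1: successors {w3, w5}; □◇¬p there: w3:T, w5:T. ✓
w3: successors {w4}; □◇¬p there: w4:F. ✗
w4: successors {w4, w5}; □◇¬p there: w4:F, w5:T. ✓
w5: successors {w1}; □◇¬p there: w1:F. ✗
Satisfying worlds: {w1, w4}.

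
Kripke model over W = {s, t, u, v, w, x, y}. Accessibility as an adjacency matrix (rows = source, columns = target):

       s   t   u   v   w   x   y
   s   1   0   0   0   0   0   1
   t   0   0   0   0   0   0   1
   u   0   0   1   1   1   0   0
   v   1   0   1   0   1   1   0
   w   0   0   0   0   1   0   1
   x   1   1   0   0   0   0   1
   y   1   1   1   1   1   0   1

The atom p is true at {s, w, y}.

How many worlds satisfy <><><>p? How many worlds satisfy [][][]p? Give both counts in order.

7 and 0

For <><><>p:
s: successors {s, y}; <><>p there: s:T, y:T. ✓
t: successors {y}; <><>p there: y:T. ✓
u: successors {u, v, w}; <><>p there: u:T, v:T, w:T. ✓
v: successors {s, u, w, x}; <><>p there: s:T, u:T, w:T, x:T. ✓
w: successors {w, y}; <><>p there: w:T, y:T. ✓
x: successors {s, t, y}; <><>p there: s:T, t:T, y:T. ✓
y: successors {s, t, u, v, w, y}; <><>p there: s:T, t:T, u:T, v:T, w:T, y:T. ✓
— 7 worlds.
For [][][]p:
s: successors {s, y}; [][]p there: s:F, y:F. ✗
t: successors {y}; [][]p there: y:F. ✗
u: successors {u, v, w}; [][]p there: u:F, v:F, w:F. ✗
v: successors {s, u, w, x}; [][]p there: s:F, u:F, w:F, x:F. ✗
w: successors {w, y}; [][]p there: w:F, y:F. ✗
x: successors {s, t, y}; [][]p there: s:F, t:F, y:F. ✗
y: successors {s, t, u, v, w, y}; [][]p there: s:F, t:F, u:F, v:F, w:F, y:F. ✗
— 0 worlds.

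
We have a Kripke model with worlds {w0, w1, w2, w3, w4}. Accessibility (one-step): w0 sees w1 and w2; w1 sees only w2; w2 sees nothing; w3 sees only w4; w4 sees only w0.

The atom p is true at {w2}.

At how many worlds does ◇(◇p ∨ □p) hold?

3

w0: successors {w1, w2}; ◇p ∨ □p there: w1:T, w2:T. ✓
w1: successors {w2}; ◇p ∨ □p there: w2:T. ✓
w2: no successors, so ◇(◇p ∨ □p) fails. ✗
w3: successors {w4}; ◇p ∨ □p there: w4:F. ✗
w4: successors {w0}; ◇p ∨ □p there: w0:T. ✓
Satisfying worlds: {w0, w1, w4}.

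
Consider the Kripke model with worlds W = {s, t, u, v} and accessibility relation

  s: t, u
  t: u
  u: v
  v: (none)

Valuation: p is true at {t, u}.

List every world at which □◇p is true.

s: successors {t, u}; ◇p there: t:T, u:F. ✗
t: successors {u}; ◇p there: u:F. ✗
u: successors {v}; ◇p there: v:F. ✗
v: no successors, so □◇p holds vacuously. ✓

{v}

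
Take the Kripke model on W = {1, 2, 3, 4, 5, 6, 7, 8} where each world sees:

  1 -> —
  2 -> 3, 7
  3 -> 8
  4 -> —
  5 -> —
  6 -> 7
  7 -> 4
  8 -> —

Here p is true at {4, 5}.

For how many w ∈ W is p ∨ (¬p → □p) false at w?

1: p is F, ¬p → □p is T. ✓
2: p is F, ¬p → □p is F. ✗
3: p is F, ¬p → □p is F. ✗
4: p is T, ¬p → □p is T. ✓
5: p is T, ¬p → □p is T. ✓
6: p is F, ¬p → □p is F. ✗
7: p is F, ¬p → □p is T. ✓
8: p is F, ¬p → □p is T. ✓
Satisfying worlds: {1, 4, 5, 7, 8}.
So p ∨ (¬p → □p) fails at the other 3 worlds.

3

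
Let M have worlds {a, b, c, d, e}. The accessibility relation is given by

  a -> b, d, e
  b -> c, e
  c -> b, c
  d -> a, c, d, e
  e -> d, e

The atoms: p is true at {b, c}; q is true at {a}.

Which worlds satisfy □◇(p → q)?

{a, e}

a: successors {b, d, e}; ◇(p → q) there: b:T, d:T, e:T. ✓
b: successors {c, e}; ◇(p → q) there: c:F, e:T. ✗
c: successors {b, c}; ◇(p → q) there: b:T, c:F. ✗
d: successors {a, c, d, e}; ◇(p → q) there: a:T, c:F, d:T, e:T. ✗
e: successors {d, e}; ◇(p → q) there: d:T, e:T. ✓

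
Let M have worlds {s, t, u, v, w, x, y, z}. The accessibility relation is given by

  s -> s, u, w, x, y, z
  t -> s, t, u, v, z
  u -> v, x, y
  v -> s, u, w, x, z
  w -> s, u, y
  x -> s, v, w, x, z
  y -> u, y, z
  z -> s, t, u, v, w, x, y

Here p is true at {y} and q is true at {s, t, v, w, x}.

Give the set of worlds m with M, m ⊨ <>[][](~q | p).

∅

s: successors {s, u, w, x, y, z}; [][](~q | p) there: s:F, u:F, w:F, x:F, y:F, z:F. ✗
t: successors {s, t, u, v, z}; [][](~q | p) there: s:F, t:F, u:F, v:F, z:F. ✗
u: successors {v, x, y}; [][](~q | p) there: v:F, x:F, y:F. ✗
v: successors {s, u, w, x, z}; [][](~q | p) there: s:F, u:F, w:F, x:F, z:F. ✗
w: successors {s, u, y}; [][](~q | p) there: s:F, u:F, y:F. ✗
x: successors {s, v, w, x, z}; [][](~q | p) there: s:F, v:F, w:F, x:F, z:F. ✗
y: successors {u, y, z}; [][](~q | p) there: u:F, y:F, z:F. ✗
z: successors {s, t, u, v, w, x, y}; [][](~q | p) there: s:F, t:F, u:F, v:F, w:F, x:F, y:F. ✗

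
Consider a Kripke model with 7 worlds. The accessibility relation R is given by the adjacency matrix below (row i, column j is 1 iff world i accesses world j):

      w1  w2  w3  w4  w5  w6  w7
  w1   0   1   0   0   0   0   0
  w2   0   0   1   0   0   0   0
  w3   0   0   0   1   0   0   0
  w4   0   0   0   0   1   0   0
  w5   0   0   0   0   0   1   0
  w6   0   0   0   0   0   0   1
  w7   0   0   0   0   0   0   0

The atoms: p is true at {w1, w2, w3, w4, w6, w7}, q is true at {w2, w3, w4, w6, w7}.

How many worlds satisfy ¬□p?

1

w1: □p is T. ✗
w2: □p is T. ✗
w3: □p is T. ✗
w4: □p is F. ✓
w5: □p is T. ✗
w6: □p is T. ✗
w7: □p is T. ✗
Satisfying worlds: {w4}.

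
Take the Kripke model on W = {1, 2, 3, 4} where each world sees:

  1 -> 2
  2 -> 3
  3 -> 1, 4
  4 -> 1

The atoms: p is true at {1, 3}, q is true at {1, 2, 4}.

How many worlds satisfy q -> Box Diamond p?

1: q is T, Box Diamond p is T. ✓
2: q is T, Box Diamond p is T. ✓
3: q is F, Box Diamond p is F. ✓
4: q is T, Box Diamond p is F. ✗
Satisfying worlds: {1, 2, 3}.

3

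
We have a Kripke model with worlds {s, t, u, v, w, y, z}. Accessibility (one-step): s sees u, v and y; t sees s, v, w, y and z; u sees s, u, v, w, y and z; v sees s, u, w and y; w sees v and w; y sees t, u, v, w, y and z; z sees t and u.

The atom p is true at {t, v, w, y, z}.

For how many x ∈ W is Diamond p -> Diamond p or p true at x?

7

s: Diamond p is T, Diamond p or p is T. ✓
t: Diamond p is T, Diamond p or p is T. ✓
u: Diamond p is T, Diamond p or p is T. ✓
v: Diamond p is T, Diamond p or p is T. ✓
w: Diamond p is T, Diamond p or p is T. ✓
y: Diamond p is T, Diamond p or p is T. ✓
z: Diamond p is T, Diamond p or p is T. ✓
Satisfying worlds: {s, t, u, v, w, y, z}.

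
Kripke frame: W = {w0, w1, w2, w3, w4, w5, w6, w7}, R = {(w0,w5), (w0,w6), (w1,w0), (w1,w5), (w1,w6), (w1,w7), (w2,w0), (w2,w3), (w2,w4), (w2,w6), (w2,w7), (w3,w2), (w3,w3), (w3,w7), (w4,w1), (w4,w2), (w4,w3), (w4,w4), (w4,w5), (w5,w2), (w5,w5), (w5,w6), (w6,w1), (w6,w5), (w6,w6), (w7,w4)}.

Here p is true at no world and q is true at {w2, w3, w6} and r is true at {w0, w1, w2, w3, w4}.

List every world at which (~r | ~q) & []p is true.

∅

w0: ~r | ~q is T, []p is F. ✗
w1: ~r | ~q is T, []p is F. ✗
w2: ~r | ~q is F, []p is F. ✗
w3: ~r | ~q is F, []p is F. ✗
w4: ~r | ~q is T, []p is F. ✗
w5: ~r | ~q is T, []p is F. ✗
w6: ~r | ~q is T, []p is F. ✗
w7: ~r | ~q is T, []p is F. ✗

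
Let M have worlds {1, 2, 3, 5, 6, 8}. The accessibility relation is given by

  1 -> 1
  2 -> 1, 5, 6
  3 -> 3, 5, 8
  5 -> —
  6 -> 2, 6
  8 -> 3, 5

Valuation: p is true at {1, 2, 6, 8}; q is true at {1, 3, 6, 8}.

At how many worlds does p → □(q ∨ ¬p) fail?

1: p is T, □(q ∨ ¬p) is T. ✓
2: p is T, □(q ∨ ¬p) is T. ✓
3: p is F, □(q ∨ ¬p) is T. ✓
5: p is F, □(q ∨ ¬p) is T. ✓
6: p is T, □(q ∨ ¬p) is F. ✗
8: p is T, □(q ∨ ¬p) is T. ✓
Satisfying worlds: {1, 2, 3, 5, 8}.
So p → □(q ∨ ¬p) fails at the other 1 world.

1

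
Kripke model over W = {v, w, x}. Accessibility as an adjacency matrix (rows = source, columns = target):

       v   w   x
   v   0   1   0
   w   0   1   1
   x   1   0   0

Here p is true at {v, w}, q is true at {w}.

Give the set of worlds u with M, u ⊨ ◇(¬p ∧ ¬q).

v: successors {w}; ¬p ∧ ¬q there: w:F. ✗
w: successors {w, x}; ¬p ∧ ¬q there: w:F, x:T. ✓
x: successors {v}; ¬p ∧ ¬q there: v:F. ✗

{w}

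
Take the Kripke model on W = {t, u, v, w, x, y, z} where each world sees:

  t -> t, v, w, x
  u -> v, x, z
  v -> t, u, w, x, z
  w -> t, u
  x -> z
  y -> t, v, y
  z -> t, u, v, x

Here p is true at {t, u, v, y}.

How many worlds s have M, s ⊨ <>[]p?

t: successors {t, v, w, x}; []p there: t:F, v:F, w:T, x:F. ✓
u: successors {v, x, z}; []p there: v:F, x:F, z:F. ✗
v: successors {t, u, w, x, z}; []p there: t:F, u:F, w:T, x:F, z:F. ✓
w: successors {t, u}; []p there: t:F, u:F. ✗
x: successors {z}; []p there: z:F. ✗
y: successors {t, v, y}; []p there: t:F, v:F, y:T. ✓
z: successors {t, u, v, x}; []p there: t:F, u:F, v:F, x:F. ✗
Satisfying worlds: {t, v, y}.

3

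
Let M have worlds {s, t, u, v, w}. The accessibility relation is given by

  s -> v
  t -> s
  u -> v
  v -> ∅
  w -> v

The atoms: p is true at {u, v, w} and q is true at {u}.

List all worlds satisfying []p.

s: successors {v}; p there: v:T. ✓
t: successors {s}; p there: s:F. ✗
u: successors {v}; p there: v:T. ✓
v: no successors, so []p holds vacuously. ✓
w: successors {v}; p there: v:T. ✓

{s, u, v, w}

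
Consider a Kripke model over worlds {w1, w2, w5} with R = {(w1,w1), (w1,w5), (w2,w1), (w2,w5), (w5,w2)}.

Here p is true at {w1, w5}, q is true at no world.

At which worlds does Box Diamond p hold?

{w5}

w1: successors {w1, w5}; Diamond p there: w1:T, w5:F. ✗
w2: successors {w1, w5}; Diamond p there: w1:T, w5:F. ✗
w5: successors {w2}; Diamond p there: w2:T. ✓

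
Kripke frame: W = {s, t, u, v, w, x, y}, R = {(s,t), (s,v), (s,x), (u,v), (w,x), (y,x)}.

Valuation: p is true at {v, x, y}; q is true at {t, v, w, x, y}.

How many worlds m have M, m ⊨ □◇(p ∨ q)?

s: successors {t, v, x}; ◇(p ∨ q) there: t:F, v:F, x:F. ✗
t: no successors, so □◇(p ∨ q) holds vacuously. ✓
u: successors {v}; ◇(p ∨ q) there: v:F. ✗
v: no successors, so □◇(p ∨ q) holds vacuously. ✓
w: successors {x}; ◇(p ∨ q) there: x:F. ✗
x: no successors, so □◇(p ∨ q) holds vacuously. ✓
y: successors {x}; ◇(p ∨ q) there: x:F. ✗
Satisfying worlds: {t, v, x}.

3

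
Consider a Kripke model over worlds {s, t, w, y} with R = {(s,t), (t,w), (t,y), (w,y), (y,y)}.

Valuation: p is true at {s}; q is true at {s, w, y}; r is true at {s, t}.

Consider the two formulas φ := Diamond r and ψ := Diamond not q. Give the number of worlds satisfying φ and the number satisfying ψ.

1 and 1

For Diamond r:
s: successors {t}; r there: t:T. ✓
t: successors {w, y}; r there: w:F, y:F. ✗
w: successors {y}; r there: y:F. ✗
y: successors {y}; r there: y:F. ✗
— 1 world.
For Diamond not q:
s: successors {t}; not q there: t:T. ✓
t: successors {w, y}; not q there: w:F, y:F. ✗
w: successors {y}; not q there: y:F. ✗
y: successors {y}; not q there: y:F. ✗
— 1 world.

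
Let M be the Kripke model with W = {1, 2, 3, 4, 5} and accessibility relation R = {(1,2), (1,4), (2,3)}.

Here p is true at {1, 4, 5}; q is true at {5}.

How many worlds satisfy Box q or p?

4

1: Box q is F, p is T. ✓
2: Box q is F, p is F. ✗
3: Box q is T, p is F. ✓
4: Box q is T, p is T. ✓
5: Box q is T, p is T. ✓
Satisfying worlds: {1, 3, 4, 5}.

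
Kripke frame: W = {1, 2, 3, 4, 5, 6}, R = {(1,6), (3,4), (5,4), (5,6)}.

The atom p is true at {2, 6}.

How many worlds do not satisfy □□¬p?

0

1: successors {6}; □¬p there: 6:T. ✓
2: no successors, so □□¬p holds vacuously. ✓
3: successors {4}; □¬p there: 4:T. ✓
4: no successors, so □□¬p holds vacuously. ✓
5: successors {4, 6}; □¬p there: 4:T, 6:T. ✓
6: no successors, so □□¬p holds vacuously. ✓
Satisfying worlds: {1, 2, 3, 4, 5, 6}.
So □□¬p fails at the other 0 worlds.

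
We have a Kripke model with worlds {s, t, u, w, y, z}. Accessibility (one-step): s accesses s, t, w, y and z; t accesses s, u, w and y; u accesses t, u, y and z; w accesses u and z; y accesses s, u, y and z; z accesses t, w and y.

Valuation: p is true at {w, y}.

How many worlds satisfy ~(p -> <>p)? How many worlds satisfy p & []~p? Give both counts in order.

1 and 1

For ~(p -> <>p):
s: p -> <>p is T. ✗
t: p -> <>p is T. ✗
u: p -> <>p is T. ✗
w: p -> <>p is F. ✓
y: p -> <>p is T. ✗
z: p -> <>p is T. ✗
— 1 world.
For p & []~p:
s: p is F, []~p is F. ✗
t: p is F, []~p is F. ✗
u: p is F, []~p is F. ✗
w: p is T, []~p is T. ✓
y: p is T, []~p is F. ✗
z: p is F, []~p is F. ✗
— 1 world.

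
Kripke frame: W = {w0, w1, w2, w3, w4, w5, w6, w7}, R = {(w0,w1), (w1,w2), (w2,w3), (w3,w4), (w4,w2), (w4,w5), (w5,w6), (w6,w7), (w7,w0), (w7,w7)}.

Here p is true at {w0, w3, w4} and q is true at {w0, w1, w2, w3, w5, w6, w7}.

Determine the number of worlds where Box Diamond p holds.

3

w0: successors {w1}; Diamond p there: w1:F. ✗
w1: successors {w2}; Diamond p there: w2:T. ✓
w2: successors {w3}; Diamond p there: w3:T. ✓
w3: successors {w4}; Diamond p there: w4:F. ✗
w4: successors {w2, w5}; Diamond p there: w2:T, w5:F. ✗
w5: successors {w6}; Diamond p there: w6:F. ✗
w6: successors {w7}; Diamond p there: w7:T. ✓
w7: successors {w0, w7}; Diamond p there: w0:F, w7:T. ✗
Satisfying worlds: {w1, w2, w6}.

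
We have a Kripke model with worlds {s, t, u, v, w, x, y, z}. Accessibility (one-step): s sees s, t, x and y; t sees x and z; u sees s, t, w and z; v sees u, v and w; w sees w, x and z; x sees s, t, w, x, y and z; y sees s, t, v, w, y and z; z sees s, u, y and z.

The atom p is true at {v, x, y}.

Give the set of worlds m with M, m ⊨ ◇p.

{s, t, v, w, x, y, z}

s: successors {s, t, x, y}; p there: s:F, t:F, x:T, y:T. ✓
t: successors {x, z}; p there: x:T, z:F. ✓
u: successors {s, t, w, z}; p there: s:F, t:F, w:F, z:F. ✗
v: successors {u, v, w}; p there: u:F, v:T, w:F. ✓
w: successors {w, x, z}; p there: w:F, x:T, z:F. ✓
x: successors {s, t, w, x, y, z}; p there: s:F, t:F, w:F, x:T, y:T, z:F. ✓
y: successors {s, t, v, w, y, z}; p there: s:F, t:F, v:T, w:F, y:T, z:F. ✓
z: successors {s, u, y, z}; p there: s:F, u:F, y:T, z:F. ✓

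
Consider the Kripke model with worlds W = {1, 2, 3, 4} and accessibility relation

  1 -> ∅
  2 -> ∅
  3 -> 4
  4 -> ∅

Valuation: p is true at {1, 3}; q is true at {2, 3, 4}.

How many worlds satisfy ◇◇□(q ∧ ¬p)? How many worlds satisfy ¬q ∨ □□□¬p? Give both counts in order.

For ◇◇□(q ∧ ¬p):
1: no successors, so ◇◇□(q ∧ ¬p) fails. ✗
2: no successors, so ◇◇□(q ∧ ¬p) fails. ✗
3: successors {4}; ◇□(q ∧ ¬p) there: 4:F. ✗
4: no successors, so ◇◇□(q ∧ ¬p) fails. ✗
— 0 worlds.
For ¬q ∨ □□□¬p:
1: ¬q is T, □□□¬p is T. ✓
2: ¬q is F, □□□¬p is T. ✓
3: ¬q is F, □□□¬p is T. ✓
4: ¬q is F, □□□¬p is T. ✓
— 4 worlds.

0 and 4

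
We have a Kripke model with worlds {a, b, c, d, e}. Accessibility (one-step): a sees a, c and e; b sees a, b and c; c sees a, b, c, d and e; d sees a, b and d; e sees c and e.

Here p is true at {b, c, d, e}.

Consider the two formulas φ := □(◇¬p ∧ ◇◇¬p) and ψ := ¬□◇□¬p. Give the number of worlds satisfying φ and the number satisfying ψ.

For □(◇¬p ∧ ◇◇¬p):
a: successors {a, c, e}; ◇¬p ∧ ◇◇¬p there: a:T, c:T, e:F. ✗
b: successors {a, b, c}; ◇¬p ∧ ◇◇¬p there: a:T, b:T, c:T. ✓
c: successors {a, b, c, d, e}; ◇¬p ∧ ◇◇¬p there: a:T, b:T, c:T, d:T, e:F. ✗
d: successors {a, b, d}; ◇¬p ∧ ◇◇¬p there: a:T, b:T, d:T. ✓
e: successors {c, e}; ◇¬p ∧ ◇◇¬p there: c:T, e:F. ✗
— 2 worlds.
For ¬□◇□¬p:
a: □◇□¬p is F. ✓
b: □◇□¬p is F. ✓
c: □◇□¬p is F. ✓
d: □◇□¬p is F. ✓
e: □◇□¬p is F. ✓
— 5 worlds.

2 and 5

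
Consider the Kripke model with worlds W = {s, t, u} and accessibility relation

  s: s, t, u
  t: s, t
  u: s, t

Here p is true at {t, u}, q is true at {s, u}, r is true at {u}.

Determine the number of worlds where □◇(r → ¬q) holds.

3

s: successors {s, t, u}; ◇(r → ¬q) there: s:T, t:T, u:T. ✓
t: successors {s, t}; ◇(r → ¬q) there: s:T, t:T. ✓
u: successors {s, t}; ◇(r → ¬q) there: s:T, t:T. ✓
Satisfying worlds: {s, t, u}.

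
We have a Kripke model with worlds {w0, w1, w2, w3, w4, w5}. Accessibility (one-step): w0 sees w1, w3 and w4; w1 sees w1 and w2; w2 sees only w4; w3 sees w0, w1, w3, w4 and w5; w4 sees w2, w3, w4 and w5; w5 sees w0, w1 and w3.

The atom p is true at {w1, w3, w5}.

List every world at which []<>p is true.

{w0, w2, w3, w5}

w0: successors {w1, w3, w4}; <>p there: w1:T, w3:T, w4:T. ✓
w1: successors {w1, w2}; <>p there: w1:T, w2:F. ✗
w2: successors {w4}; <>p there: w4:T. ✓
w3: successors {w0, w1, w3, w4, w5}; <>p there: w0:T, w1:T, w3:T, w4:T, w5:T. ✓
w4: successors {w2, w3, w4, w5}; <>p there: w2:F, w3:T, w4:T, w5:T. ✗
w5: successors {w0, w1, w3}; <>p there: w0:T, w1:T, w3:T. ✓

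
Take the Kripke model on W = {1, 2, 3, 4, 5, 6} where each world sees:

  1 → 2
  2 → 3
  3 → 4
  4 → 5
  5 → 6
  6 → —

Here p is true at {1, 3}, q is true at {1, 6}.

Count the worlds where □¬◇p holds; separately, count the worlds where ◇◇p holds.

For □¬◇p:
1: successors {2}; ¬◇p there: 2:F. ✗
2: successors {3}; ¬◇p there: 3:T. ✓
3: successors {4}; ¬◇p there: 4:T. ✓
4: successors {5}; ¬◇p there: 5:T. ✓
5: successors {6}; ¬◇p there: 6:T. ✓
6: no successors, so □¬◇p holds vacuously. ✓
— 5 worlds.
For ◇◇p:
1: successors {2}; ◇p there: 2:T. ✓
2: successors {3}; ◇p there: 3:F. ✗
3: successors {4}; ◇p there: 4:F. ✗
4: successors {5}; ◇p there: 5:F. ✗
5: successors {6}; ◇p there: 6:F. ✗
6: no successors, so ◇◇p fails. ✗
— 1 world.

5 and 1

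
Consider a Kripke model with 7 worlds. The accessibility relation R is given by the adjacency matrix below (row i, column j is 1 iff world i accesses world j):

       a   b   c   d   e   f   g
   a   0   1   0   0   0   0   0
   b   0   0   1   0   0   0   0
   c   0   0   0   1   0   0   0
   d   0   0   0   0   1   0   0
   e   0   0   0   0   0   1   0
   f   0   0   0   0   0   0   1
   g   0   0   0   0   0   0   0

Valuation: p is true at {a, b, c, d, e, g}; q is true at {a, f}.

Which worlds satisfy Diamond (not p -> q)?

a: successors {b}; not p -> q there: b:T. ✓
b: successors {c}; not p -> q there: c:T. ✓
c: successors {d}; not p -> q there: d:T. ✓
d: successors {e}; not p -> q there: e:T. ✓
e: successors {f}; not p -> q there: f:T. ✓
f: successors {g}; not p -> q there: g:T. ✓
g: no successors, so Diamond (not p -> q) fails. ✗

{a, b, c, d, e, f}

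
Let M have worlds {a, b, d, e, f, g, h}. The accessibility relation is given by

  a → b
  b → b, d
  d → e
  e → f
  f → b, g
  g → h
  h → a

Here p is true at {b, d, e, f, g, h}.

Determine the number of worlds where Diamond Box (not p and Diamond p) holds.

a: successors {b}; Box (not p and Diamond p) there: b:F. ✗
b: successors {b, d}; Box (not p and Diamond p) there: b:F, d:F. ✗
d: successors {e}; Box (not p and Diamond p) there: e:F. ✗
e: successors {f}; Box (not p and Diamond p) there: f:F. ✗
f: successors {b, g}; Box (not p and Diamond p) there: b:F, g:F. ✗
g: successors {h}; Box (not p and Diamond p) there: h:T. ✓
h: successors {a}; Box (not p and Diamond p) there: a:F. ✗
Satisfying worlds: {g}.

1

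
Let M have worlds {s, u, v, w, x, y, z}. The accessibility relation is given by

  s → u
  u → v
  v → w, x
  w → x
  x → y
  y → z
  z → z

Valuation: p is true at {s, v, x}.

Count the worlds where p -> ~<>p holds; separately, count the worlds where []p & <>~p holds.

6 and 0

For p -> ~<>p:
s: p is T, ~<>p is T. ✓
u: p is F, ~<>p is F. ✓
v: p is T, ~<>p is F. ✗
w: p is F, ~<>p is F. ✓
x: p is T, ~<>p is T. ✓
y: p is F, ~<>p is T. ✓
z: p is F, ~<>p is T. ✓
— 6 worlds.
For []p & <>~p:
s: []p is F, <>~p is T. ✗
u: []p is T, <>~p is F. ✗
v: []p is F, <>~p is T. ✗
w: []p is T, <>~p is F. ✗
x: []p is F, <>~p is T. ✗
y: []p is F, <>~p is T. ✗
z: []p is F, <>~p is T. ✗
— 0 worlds.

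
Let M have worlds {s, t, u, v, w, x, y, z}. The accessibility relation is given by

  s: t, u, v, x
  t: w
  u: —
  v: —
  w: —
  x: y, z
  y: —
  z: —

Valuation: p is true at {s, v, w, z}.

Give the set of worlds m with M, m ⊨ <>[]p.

{s, t, x}

s: successors {t, u, v, x}; []p there: t:T, u:T, v:T, x:F. ✓
t: successors {w}; []p there: w:T. ✓
u: no successors, so <>[]p fails. ✗
v: no successors, so <>[]p fails. ✗
w: no successors, so <>[]p fails. ✗
x: successors {y, z}; []p there: y:T, z:T. ✓
y: no successors, so <>[]p fails. ✗
z: no successors, so <>[]p fails. ✗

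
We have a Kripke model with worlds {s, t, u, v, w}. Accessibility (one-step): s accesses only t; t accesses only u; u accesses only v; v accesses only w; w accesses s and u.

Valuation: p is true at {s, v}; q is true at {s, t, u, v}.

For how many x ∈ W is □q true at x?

4

s: successors {t}; q there: t:T. ✓
t: successors {u}; q there: u:T. ✓
u: successors {v}; q there: v:T. ✓
v: successors {w}; q there: w:F. ✗
w: successors {s, u}; q there: s:T, u:T. ✓
Satisfying worlds: {s, t, u, w}.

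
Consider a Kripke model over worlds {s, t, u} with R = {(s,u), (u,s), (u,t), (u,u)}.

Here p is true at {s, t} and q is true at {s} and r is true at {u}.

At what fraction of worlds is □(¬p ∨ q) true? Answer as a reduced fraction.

s: successors {u}; ¬p ∨ q there: u:T. ✓
t: no successors, so □(¬p ∨ q) holds vacuously. ✓
u: successors {s, t, u}; ¬p ∨ q there: s:T, t:F, u:T. ✗
That's 2 of 3 worlds, so 2/3.

2/3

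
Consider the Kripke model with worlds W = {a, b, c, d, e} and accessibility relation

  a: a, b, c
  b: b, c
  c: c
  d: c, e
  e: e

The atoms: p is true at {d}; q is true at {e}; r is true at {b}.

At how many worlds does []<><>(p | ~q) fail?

2

a: successors {a, b, c}; <><>(p | ~q) there: a:T, b:T, c:T. ✓
b: successors {b, c}; <><>(p | ~q) there: b:T, c:T. ✓
c: successors {c}; <><>(p | ~q) there: c:T. ✓
d: successors {c, e}; <><>(p | ~q) there: c:T, e:F. ✗
e: successors {e}; <><>(p | ~q) there: e:F. ✗
Satisfying worlds: {a, b, c}.
So []<><>(p | ~q) fails at the other 2 worlds.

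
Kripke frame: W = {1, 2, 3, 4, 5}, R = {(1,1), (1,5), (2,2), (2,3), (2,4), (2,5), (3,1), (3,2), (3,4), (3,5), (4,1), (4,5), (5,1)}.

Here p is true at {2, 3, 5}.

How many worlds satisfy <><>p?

1: successors {1, 5}; <>p there: 1:T, 5:F. ✓
2: successors {2, 3, 4, 5}; <>p there: 2:T, 3:T, 4:T, 5:F. ✓
3: successors {1, 2, 4, 5}; <>p there: 1:T, 2:T, 4:T, 5:F. ✓
4: successors {1, 5}; <>p there: 1:T, 5:F. ✓
5: successors {1}; <>p there: 1:T. ✓
Satisfying worlds: {1, 2, 3, 4, 5}.

5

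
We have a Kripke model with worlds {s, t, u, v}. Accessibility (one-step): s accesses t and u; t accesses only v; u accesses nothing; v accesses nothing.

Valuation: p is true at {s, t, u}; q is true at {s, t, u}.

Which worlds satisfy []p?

{s, u, v}

s: successors {t, u}; p there: t:T, u:T. ✓
t: successors {v}; p there: v:F. ✗
u: no successors, so []p holds vacuously. ✓
v: no successors, so []p holds vacuously. ✓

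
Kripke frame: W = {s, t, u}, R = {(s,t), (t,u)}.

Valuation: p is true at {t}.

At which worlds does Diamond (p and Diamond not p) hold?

{s}

s: successors {t}; p and Diamond not p there: t:T. ✓
t: successors {u}; p and Diamond not p there: u:F. ✗
u: no successors, so Diamond (p and Diamond not p) fails. ✗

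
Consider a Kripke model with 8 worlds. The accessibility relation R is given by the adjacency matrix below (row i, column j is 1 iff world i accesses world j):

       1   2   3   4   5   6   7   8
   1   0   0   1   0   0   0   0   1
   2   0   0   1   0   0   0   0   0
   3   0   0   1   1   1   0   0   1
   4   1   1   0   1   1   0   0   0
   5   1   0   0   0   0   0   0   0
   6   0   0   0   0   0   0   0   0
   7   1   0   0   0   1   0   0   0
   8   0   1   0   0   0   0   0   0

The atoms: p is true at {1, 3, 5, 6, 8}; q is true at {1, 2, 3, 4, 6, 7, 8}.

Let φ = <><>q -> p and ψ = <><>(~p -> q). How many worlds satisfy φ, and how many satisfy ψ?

For <><>q -> p:
1: <><>q is T, p is T. ✓
2: <><>q is T, p is F. ✗
3: <><>q is T, p is T. ✓
4: <><>q is T, p is F. ✗
5: <><>q is T, p is T. ✓
6: <><>q is F, p is T. ✓
7: <><>q is T, p is F. ✗
8: <><>q is T, p is T. ✓
— 5 worlds.
For <><>(~p -> q):
1: successors {3, 8}; <>(~p -> q) there: 3:T, 8:T. ✓
2: successors {3}; <>(~p -> q) there: 3:T. ✓
3: successors {3, 4, 5, 8}; <>(~p -> q) there: 3:T, 4:T, 5:T, 8:T. ✓
4: successors {1, 2, 4, 5}; <>(~p -> q) there: 1:T, 2:T, 4:T, 5:T. ✓
5: successors {1}; <>(~p -> q) there: 1:T. ✓
6: no successors, so <><>(~p -> q) fails. ✗
7: successors {1, 5}; <>(~p -> q) there: 1:T, 5:T. ✓
8: successors {2}; <>(~p -> q) there: 2:T. ✓
— 7 worlds.

5 and 7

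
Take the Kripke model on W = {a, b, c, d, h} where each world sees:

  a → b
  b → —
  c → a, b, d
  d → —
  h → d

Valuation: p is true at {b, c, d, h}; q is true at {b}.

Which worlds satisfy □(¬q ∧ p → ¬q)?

a: successors {b}; ¬q ∧ p → ¬q there: b:T. ✓
b: no successors, so □(¬q ∧ p → ¬q) holds vacuously. ✓
c: successors {a, b, d}; ¬q ∧ p → ¬q there: a:T, b:T, d:T. ✓
d: no successors, so □(¬q ∧ p → ¬q) holds vacuously. ✓
h: successors {d}; ¬q ∧ p → ¬q there: d:T. ✓

{a, b, c, d, h}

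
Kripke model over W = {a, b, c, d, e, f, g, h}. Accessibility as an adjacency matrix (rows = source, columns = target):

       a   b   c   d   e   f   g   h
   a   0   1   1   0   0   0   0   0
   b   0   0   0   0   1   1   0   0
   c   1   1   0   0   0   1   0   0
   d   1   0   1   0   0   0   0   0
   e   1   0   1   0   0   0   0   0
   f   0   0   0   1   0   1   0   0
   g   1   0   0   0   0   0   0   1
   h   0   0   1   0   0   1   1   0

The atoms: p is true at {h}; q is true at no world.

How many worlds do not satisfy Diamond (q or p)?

7

a: successors {b, c}; q or p there: b:F, c:F. ✗
b: successors {e, f}; q or p there: e:F, f:F. ✗
c: successors {a, b, f}; q or p there: a:F, b:F, f:F. ✗
d: successors {a, c}; q or p there: a:F, c:F. ✗
e: successors {a, c}; q or p there: a:F, c:F. ✗
f: successors {d, f}; q or p there: d:F, f:F. ✗
g: successors {a, h}; q or p there: a:F, h:T. ✓
h: successors {c, f, g}; q or p there: c:F, f:F, g:F. ✗
Satisfying worlds: {g}.
So Diamond (q or p) fails at the other 7 worlds.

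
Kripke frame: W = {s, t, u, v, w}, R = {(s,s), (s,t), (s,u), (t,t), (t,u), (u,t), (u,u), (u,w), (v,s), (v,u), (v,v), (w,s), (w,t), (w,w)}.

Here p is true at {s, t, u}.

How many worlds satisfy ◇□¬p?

0

s: successors {s, t, u}; □¬p there: s:F, t:F, u:F. ✗
t: successors {t, u}; □¬p there: t:F, u:F. ✗
u: successors {t, u, w}; □¬p there: t:F, u:F, w:F. ✗
v: successors {s, u, v}; □¬p there: s:F, u:F, v:F. ✗
w: successors {s, t, w}; □¬p there: s:F, t:F, w:F. ✗
Satisfying worlds: ∅.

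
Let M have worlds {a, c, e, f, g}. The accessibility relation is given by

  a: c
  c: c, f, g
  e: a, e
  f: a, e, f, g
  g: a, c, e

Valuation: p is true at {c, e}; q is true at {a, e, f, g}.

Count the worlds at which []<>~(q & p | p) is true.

2

a: successors {c}; <>~(q & p | p) there: c:T. ✓
c: successors {c, f, g}; <>~(q & p | p) there: c:T, f:T, g:T. ✓
e: successors {a, e}; <>~(q & p | p) there: a:F, e:T. ✗
f: successors {a, e, f, g}; <>~(q & p | p) there: a:F, e:T, f:T, g:T. ✗
g: successors {a, c, e}; <>~(q & p | p) there: a:F, c:T, e:T. ✗
Satisfying worlds: {a, c}.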